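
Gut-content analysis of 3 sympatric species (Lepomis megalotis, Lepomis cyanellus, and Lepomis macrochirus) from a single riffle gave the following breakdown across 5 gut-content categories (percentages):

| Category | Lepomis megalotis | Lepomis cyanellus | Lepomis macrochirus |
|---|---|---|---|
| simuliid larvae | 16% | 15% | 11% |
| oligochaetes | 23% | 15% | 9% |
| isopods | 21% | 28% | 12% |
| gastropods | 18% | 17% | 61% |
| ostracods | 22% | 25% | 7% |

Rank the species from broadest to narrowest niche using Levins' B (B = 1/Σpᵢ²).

Convert percentages to proportions (divide by 100).
Σp_megaᵢ² = 0.16² + 0.23² + 0.21² + 0.18² + 0.22² = 0.0256 + 0.0529 + 0.0441 + 0.0324 + 0.0484 = 0.2034
B_mega = 1 / 0.2034 = 4.9164
Σp_cyanᵢ² = 0.15² + 0.15² + 0.28² + 0.17² + 0.25² = 0.0225 + 0.0225 + 0.0784 + 0.0289 + 0.0625 = 0.2148
B_cyan = 1 / 0.2148 = 4.6555
Σp_macrᵢ² = 0.11² + 0.09² + 0.12² + 0.61² + 0.07² = 0.0121 + 0.0081 + 0.0144 + 0.3721 + 0.0049 = 0.4116
B_macr = 1 / 0.4116 = 2.4295
Ranking by B (broadest → narrowest): Lepomis megalotis (4.92) > Lepomis cyanellus (4.66) > Lepomis macrochirus (2.43)

Lepomis megalotis > Lepomis cyanellus > Lepomis macrochirus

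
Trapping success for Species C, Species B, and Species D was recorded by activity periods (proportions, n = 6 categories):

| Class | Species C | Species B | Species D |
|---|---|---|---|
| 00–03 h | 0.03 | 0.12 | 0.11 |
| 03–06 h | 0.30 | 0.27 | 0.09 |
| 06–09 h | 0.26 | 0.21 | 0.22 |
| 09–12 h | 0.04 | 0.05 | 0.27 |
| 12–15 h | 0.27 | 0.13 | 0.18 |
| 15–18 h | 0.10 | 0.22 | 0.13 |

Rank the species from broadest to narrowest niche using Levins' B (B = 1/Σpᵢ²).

Species D > Species B > Species C

Σp_Cᵢ² = 0.03² + 0.30² + 0.26² + 0.04² + 0.27² + 0.10² = 0.0009 + 0.0900 + 0.0676 + 0.0016 + 0.0729 + 0.0100 = 0.2430
B_C = 1 / 0.2430 = 4.1152
Σp_Bᵢ² = 0.12² + 0.27² + 0.21² + 0.05² + 0.13² + 0.22² = 0.0144 + 0.0729 + 0.0441 + 0.0025 + 0.0169 + 0.0484 = 0.1992
B_B = 1 / 0.1992 = 5.0201
Σp_Dᵢ² = 0.11² + 0.09² + 0.22² + 0.27² + 0.18² + 0.13² = 0.0121 + 0.0081 + 0.0484 + 0.0729 + 0.0324 + 0.0169 = 0.1908
B_D = 1 / 0.1908 = 5.2411
Ranking by B (broadest → narrowest): Species D (5.24) > Species B (5.02) > Species C (4.12)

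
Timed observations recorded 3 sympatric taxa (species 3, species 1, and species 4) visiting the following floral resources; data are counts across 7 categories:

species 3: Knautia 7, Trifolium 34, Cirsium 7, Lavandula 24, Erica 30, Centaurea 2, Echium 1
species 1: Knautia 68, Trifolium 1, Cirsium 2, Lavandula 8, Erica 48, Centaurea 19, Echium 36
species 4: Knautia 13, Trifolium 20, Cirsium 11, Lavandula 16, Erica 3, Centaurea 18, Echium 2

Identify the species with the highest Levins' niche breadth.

Proportions for species 3 (n=105): 7/105=0.0667, 34/105=0.3238, 7/105=0.0667, 24/105=0.2286, 30/105=0.2857, 2/105=0.0190, 1/105=0.0095
Proportions for species 1 (n=182): 68/182=0.3736, 1/182=0.0055, 2/182=0.0110, 8/182=0.0440, 48/182=0.2637, 19/182=0.1044, 36/182=0.1978
Proportions for species 4 (n=83): 13/83=0.1566, 20/83=0.2410, 11/83=0.1325, 16/83=0.1928, 3/83=0.0361, 18/83=0.2169, 2/83=0.0241
Σp_3ᵢ² = 0.0667² + 0.3238² + 0.0667² + 0.2286² + 0.2857² + 0.0190² + 0.0095² = 0.004449 + 0.104846 + 0.004449 + 0.052258 + 0.081624 + 0.000361 + 0.000090 = 0.248077
B_3 = 1 / 0.248077 = 4.0310
Σp_1ᵢ² = 0.3736² + 0.0055² + 0.0110² + 0.0440² + 0.2637² + 0.1044² + 0.1978² = 0.139577 + 0.000030 + 0.000121 + 0.001936 + 0.069538 + 0.010899 + 0.039125 = 0.261226
B_1 = 1 / 0.261226 = 3.8281
Σp_4ᵢ² = 0.1566² + 0.2410² + 0.1325² + 0.1928² + 0.0361² + 0.2169² + 0.0241² = 0.024524 + 0.058081 + 0.017556 + 0.037172 + 0.001303 + 0.047046 + 0.000581 = 0.186263
B_4 = 1 / 0.186263 = 5.3688
Highest B → broadest niche (most generalist): species 4 (B = 5.37).

species 4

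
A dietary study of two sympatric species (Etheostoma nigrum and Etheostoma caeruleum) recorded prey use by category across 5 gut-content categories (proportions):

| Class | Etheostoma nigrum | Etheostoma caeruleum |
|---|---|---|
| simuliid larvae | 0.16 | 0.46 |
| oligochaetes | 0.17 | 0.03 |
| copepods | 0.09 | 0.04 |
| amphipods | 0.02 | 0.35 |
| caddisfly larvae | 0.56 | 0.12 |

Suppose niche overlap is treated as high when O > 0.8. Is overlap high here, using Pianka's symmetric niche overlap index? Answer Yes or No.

No

Σ p₁ᵢp₂ᵢ = 0.0736 + 0.0051 + 0.0036 + 0.0070 + 0.0672 = 0.1565
Σp_1ᵢ² = 0.16² + 0.17² + 0.09² + 0.02² + 0.56² = 0.0256 + 0.0289 + 0.0081 + 0.0004 + 0.3136 = 0.3766
Σp_2ᵢ² = 0.46² + 0.03² + 0.04² + 0.35² + 0.12² = 0.2116 + 0.0009 + 0.0016 + 0.1225 + 0.0144 = 0.3510
O = 0.1565 / √(0.3766 × 0.3510) = 0.1565 / 0.36357 = 0.4305
O = 0.4305 < 0.8 → No.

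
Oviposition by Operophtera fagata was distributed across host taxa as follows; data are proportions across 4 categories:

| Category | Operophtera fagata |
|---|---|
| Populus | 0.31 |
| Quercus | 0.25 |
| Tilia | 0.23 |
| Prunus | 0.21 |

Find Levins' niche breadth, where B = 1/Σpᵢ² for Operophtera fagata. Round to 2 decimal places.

Σpᵢ² = 0.31² + 0.25² + 0.23² + 0.21² = 0.0961 + 0.0625 + 0.0529 + 0.0441 = 0.2556
B = 1 / 0.2556 = 3.9124

3.91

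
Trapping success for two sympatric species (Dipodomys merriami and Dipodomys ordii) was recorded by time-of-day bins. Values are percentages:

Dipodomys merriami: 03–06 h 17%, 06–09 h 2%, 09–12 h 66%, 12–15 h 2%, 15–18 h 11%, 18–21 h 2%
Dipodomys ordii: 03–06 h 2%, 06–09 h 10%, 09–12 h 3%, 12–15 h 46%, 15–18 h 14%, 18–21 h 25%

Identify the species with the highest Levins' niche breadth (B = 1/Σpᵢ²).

Dipodomys ordii

Convert percentages to proportions (divide by 100).
Σp_merrᵢ² = 0.17² + 0.02² + 0.66² + 0.02² + 0.11² + 0.02² = 0.0289 + 0.0004 + 0.4356 + 0.0004 + 0.0121 + 0.0004 = 0.4778
B_merr = 1 / 0.4778 = 2.0929
Σp_ordiᵢ² = 0.02² + 0.10² + 0.03² + 0.46² + 0.14² + 0.25² = 0.0004 + 0.0100 + 0.0009 + 0.2116 + 0.0196 + 0.0625 = 0.3050
B_ordi = 1 / 0.3050 = 3.2787
Highest B → broadest niche (most generalist): Dipodomys ordii (B = 3.28).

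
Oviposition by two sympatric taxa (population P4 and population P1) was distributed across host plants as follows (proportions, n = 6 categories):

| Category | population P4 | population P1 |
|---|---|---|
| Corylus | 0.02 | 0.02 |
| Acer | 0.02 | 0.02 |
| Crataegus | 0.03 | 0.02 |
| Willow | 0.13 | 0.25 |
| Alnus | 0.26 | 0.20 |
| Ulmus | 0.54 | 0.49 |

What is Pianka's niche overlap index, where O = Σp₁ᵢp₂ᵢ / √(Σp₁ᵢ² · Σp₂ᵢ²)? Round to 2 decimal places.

0.97

Σ p₁ᵢp₂ᵢ = 0.0004 + 0.0004 + 0.0006 + 0.0325 + 0.0520 + 0.2646 = 0.3505
Σp_1ᵢ² = 0.02² + 0.02² + 0.03² + 0.13² + 0.26² + 0.54² = 0.0004 + 0.0004 + 0.0009 + 0.0169 + 0.0676 + 0.2916 = 0.3778
Σp_2ᵢ² = 0.02² + 0.02² + 0.02² + 0.25² + 0.20² + 0.49² = 0.0004 + 0.0004 + 0.0004 + 0.0625 + 0.0400 + 0.2401 = 0.3438
O = 0.3505 / √(0.3778 × 0.3438) = 0.3505 / 0.36040 = 0.9725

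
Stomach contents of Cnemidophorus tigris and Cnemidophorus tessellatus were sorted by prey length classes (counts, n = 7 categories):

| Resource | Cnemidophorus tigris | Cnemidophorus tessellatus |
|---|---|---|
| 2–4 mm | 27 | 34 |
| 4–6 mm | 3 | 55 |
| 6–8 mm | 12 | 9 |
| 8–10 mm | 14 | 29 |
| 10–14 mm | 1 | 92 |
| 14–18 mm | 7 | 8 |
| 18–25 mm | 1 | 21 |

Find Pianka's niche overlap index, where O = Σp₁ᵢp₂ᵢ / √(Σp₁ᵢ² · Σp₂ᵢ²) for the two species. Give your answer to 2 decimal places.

Proportions for Cnemidophorus tigris (n=65): 27/65=0.4154, 3/65=0.0462, 12/65=0.1846, 14/65=0.2154, 1/65=0.0154, 7/65=0.1077, 1/65=0.0154
Proportions for Cnemidophorus tessellatus (n=248): 34/248=0.1371, 55/248=0.2218, 9/248=0.0363, 29/248=0.1169, 92/248=0.3710, 8/248=0.0323, 21/248=0.0847
Σ p₁ᵢp₂ᵢ = 0.056951 + 0.010247 + 0.006701 + 0.025180 + 0.005713 + 0.003479 + 0.001304 = 0.109575
Σp_1ᵢ² = 0.4154² + 0.0462² + 0.1846² + 0.2154² + 0.0154² + 0.1077² + 0.0154² = 0.172557 + 0.002134 + 0.034077 + 0.046397 + 0.000237 + 0.011599 + 0.000237 = 0.267238
Σp_2ᵢ² = 0.1371² + 0.2218² + 0.0363² + 0.1169² + 0.3710² + 0.0323² + 0.0847² = 0.018796 + 0.049195 + 0.001318 + 0.013666 + 0.137641 + 0.001043 + 0.007174 = 0.228833
O = 0.109575 / √(0.267238 × 0.228833) = 0.109575 / 0.2472911 = 0.4431

0.44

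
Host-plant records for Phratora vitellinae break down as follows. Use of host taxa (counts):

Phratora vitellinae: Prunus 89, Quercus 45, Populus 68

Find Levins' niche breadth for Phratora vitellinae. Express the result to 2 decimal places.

Proportions for Phratora vitellinae (n=202): 89/202=0.4406, 45/202=0.2228, 68/202=0.3366
Σpᵢ² = 0.4406² + 0.2228² + 0.3366² = 0.194128 + 0.049640 + 0.113300 = 0.357068
B = 1 / 0.357068 = 2.8006

2.80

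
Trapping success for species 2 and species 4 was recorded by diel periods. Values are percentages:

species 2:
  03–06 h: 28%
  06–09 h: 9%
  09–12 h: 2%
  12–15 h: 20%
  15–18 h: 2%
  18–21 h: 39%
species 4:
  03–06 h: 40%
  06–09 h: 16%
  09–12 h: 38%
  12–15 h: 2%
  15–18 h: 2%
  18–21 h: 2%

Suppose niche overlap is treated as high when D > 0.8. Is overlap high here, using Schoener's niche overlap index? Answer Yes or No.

No

Convert percentages to proportions (divide by 100).
Σ|p₁ᵢ − p₂ᵢ| = 0.12 + 0.07 + 0.36 + 0.18 + 0.00 + 0.37 = 1.10
D = 1 − ½ × 1.10 = 1 − 0.550 = 0.4500
D = 0.4500 < 0.8 → No.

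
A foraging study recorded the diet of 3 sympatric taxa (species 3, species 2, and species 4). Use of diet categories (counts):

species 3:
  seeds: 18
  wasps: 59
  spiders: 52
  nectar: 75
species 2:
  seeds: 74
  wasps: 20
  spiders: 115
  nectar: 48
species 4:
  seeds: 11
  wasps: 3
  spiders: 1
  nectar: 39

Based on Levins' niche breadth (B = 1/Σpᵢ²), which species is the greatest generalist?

species 3

Proportions for species 3 (n=204): 18/204=0.0882, 59/204=0.2892, 52/204=0.2549, 75/204=0.3676
Proportions for species 2 (n=257): 74/257=0.2879, 20/257=0.0778, 115/257=0.4475, 48/257=0.1868
Proportions for species 4 (n=54): 11/54=0.2037, 3/54=0.0556, 1/54=0.0185, 39/54=0.7222
Σp_3ᵢ² = 0.0882² + 0.2892² + 0.2549² + 0.3676² = 0.007779 + 0.083637 + 0.064974 + 0.135130 = 0.291520
B_3 = 1 / 0.291520 = 3.4303
Σp_2ᵢ² = 0.2879² + 0.0778² + 0.4475² + 0.1868² = 0.082886 + 0.006053 + 0.200256 + 0.034894 = 0.324089
B_2 = 1 / 0.324089 = 3.0856
Σp_4ᵢ² = 0.2037² + 0.0556² + 0.0185² + 0.7222² = 0.041494 + 0.003091 + 0.000342 + 0.521573 = 0.566500
B_4 = 1 / 0.566500 = 1.7652
Highest B → broadest niche (most generalist): species 3 (B = 3.43).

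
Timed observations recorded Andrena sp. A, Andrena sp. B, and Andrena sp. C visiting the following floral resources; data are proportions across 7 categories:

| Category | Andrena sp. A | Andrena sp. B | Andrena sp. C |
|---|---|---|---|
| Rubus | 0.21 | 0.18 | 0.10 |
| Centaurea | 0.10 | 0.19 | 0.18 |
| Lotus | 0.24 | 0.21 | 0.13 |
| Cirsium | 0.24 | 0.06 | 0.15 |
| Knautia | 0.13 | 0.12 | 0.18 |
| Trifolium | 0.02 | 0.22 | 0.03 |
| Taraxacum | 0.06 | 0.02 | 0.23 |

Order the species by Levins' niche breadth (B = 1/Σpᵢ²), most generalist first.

Σp_Aᵢ² = 0.21² + 0.10² + 0.24² + 0.24² + 0.13² + 0.02² + 0.06² = 0.0441 + 0.0100 + 0.0576 + 0.0576 + 0.0169 + 0.0004 + 0.0036 = 0.1902
B_A = 1 / 0.1902 = 5.2576
Σp_Bᵢ² = 0.18² + 0.19² + 0.21² + 0.06² + 0.12² + 0.22² + 0.02² = 0.0324 + 0.0361 + 0.0441 + 0.0036 + 0.0144 + 0.0484 + 0.0004 = 0.1794
B_B = 1 / 0.1794 = 5.5741
Σp_Cᵢ² = 0.10² + 0.18² + 0.13² + 0.15² + 0.18² + 0.03² + 0.23² = 0.0100 + 0.0324 + 0.0169 + 0.0225 + 0.0324 + 0.0009 + 0.0529 = 0.1680
B_C = 1 / 0.1680 = 5.9524
Ranking by B (broadest → narrowest): Andrena sp. C (5.95) > Andrena sp. B (5.57) > Andrena sp. A (5.26)

Andrena sp. C > Andrena sp. B > Andrena sp. A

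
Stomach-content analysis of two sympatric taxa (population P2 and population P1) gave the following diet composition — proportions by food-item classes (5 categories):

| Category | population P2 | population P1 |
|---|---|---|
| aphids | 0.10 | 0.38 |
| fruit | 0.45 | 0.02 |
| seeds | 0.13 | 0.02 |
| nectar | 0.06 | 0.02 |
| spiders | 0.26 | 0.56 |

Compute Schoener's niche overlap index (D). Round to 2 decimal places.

Σ|p₁ᵢ − p₂ᵢ| = 0.28 + 0.43 + 0.11 + 0.04 + 0.30 = 1.16
D = 1 − ½ × 1.16 = 1 − 0.580 = 0.4200

0.42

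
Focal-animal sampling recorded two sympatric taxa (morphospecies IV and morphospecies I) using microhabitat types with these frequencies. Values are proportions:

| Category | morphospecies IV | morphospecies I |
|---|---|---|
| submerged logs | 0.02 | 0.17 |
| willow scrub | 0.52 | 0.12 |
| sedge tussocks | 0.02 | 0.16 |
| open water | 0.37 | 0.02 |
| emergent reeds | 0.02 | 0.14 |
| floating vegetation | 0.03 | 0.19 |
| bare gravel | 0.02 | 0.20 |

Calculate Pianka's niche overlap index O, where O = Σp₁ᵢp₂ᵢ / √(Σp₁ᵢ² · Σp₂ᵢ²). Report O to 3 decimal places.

0.342

Σ p₁ᵢp₂ᵢ = 0.0034 + 0.0624 + 0.0032 + 0.0074 + 0.0028 + 0.0057 + 0.0040 = 0.0889
Σp_1ᵢ² = 0.02² + 0.52² + 0.02² + 0.37² + 0.02² + 0.03² + 0.02² = 0.0004 + 0.2704 + 0.0004 + 0.1369 + 0.0004 + 0.0009 + 0.0004 = 0.4098
Σp_2ᵢ² = 0.17² + 0.12² + 0.16² + 0.02² + 0.14² + 0.19² + 0.20² = 0.0289 + 0.0144 + 0.0256 + 0.0004 + 0.0196 + 0.0361 + 0.0400 = 0.1650
O = 0.0889 / √(0.4098 × 0.1650) = 0.0889 / 0.260033 = 0.34188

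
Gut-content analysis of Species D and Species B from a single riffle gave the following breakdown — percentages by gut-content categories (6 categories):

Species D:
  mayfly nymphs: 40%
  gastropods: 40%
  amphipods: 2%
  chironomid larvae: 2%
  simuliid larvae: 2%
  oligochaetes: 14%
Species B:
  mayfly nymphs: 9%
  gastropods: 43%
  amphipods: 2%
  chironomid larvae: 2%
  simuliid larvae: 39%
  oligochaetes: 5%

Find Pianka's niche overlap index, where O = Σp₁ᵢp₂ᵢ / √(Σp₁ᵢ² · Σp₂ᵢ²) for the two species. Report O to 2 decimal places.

Convert percentages to proportions (divide by 100).
Σ p₁ᵢp₂ᵢ = 0.0360 + 0.1720 + 0.0004 + 0.0004 + 0.0078 + 0.0070 = 0.2236
Σp_1ᵢ² = 0.40² + 0.40² + 0.02² + 0.02² + 0.02² + 0.14² = 0.1600 + 0.1600 + 0.0004 + 0.0004 + 0.0004 + 0.0196 = 0.3408
Σp_2ᵢ² = 0.09² + 0.43² + 0.02² + 0.02² + 0.39² + 0.05² = 0.0081 + 0.1849 + 0.0004 + 0.0004 + 0.1521 + 0.0025 = 0.3484
O = 0.2236 / √(0.3408 × 0.3484) = 0.2236 / 0.34458 = 0.6489

0.65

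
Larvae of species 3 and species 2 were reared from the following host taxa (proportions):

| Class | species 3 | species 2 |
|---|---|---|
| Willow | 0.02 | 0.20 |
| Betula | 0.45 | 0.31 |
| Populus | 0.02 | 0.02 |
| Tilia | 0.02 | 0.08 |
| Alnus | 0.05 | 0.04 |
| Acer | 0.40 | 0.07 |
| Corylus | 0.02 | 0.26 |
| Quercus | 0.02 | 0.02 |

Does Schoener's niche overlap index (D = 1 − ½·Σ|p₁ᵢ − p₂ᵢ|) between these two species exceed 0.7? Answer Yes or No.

No

Σ|p₁ᵢ − p₂ᵢ| = 0.18 + 0.14 + 0.00 + 0.06 + 0.01 + 0.33 + 0.24 + 0.00 = 0.96
D = 1 − ½ × 0.96 = 1 − 0.480 = 0.5200
D = 0.5200 < 0.7 → No.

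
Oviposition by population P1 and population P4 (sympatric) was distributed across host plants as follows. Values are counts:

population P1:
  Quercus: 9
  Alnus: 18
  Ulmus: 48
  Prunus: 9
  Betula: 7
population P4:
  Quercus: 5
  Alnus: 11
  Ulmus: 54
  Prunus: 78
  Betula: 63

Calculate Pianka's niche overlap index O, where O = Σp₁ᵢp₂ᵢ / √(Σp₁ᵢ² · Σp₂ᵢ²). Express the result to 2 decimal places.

Proportions for population P1 (n=91): 9/91=0.0989, 18/91=0.1978, 48/91=0.5275, 9/91=0.0989, 7/91=0.0769
Proportions for population P4 (n=211): 5/211=0.0237, 11/211=0.0521, 54/211=0.2559, 78/211=0.3697, 63/211=0.2986
Σ p₁ᵢp₂ᵢ = 0.002344 + 0.010305 + 0.134987 + 0.036563 + 0.022962 = 0.207161
Σp_1ᵢ² = 0.0989² + 0.1978² + 0.5275² + 0.0989² + 0.0769² = 0.009781 + 0.039125 + 0.278256 + 0.009781 + 0.005914 = 0.342857
Σp_2ᵢ² = 0.0237² + 0.0521² + 0.2559² + 0.3697² + 0.2986² = 0.000562 + 0.002714 + 0.065485 + 0.136678 + 0.089162 = 0.294601
O = 0.207161 / √(0.342857 × 0.294601) = 0.207161 / 0.3178144 = 0.6518

0.65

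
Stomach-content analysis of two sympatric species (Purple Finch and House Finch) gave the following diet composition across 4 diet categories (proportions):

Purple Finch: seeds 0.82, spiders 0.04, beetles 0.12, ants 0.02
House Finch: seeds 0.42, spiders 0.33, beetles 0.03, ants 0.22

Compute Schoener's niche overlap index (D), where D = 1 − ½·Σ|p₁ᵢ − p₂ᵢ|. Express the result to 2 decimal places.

Σ|p₁ᵢ − p₂ᵢ| = 0.40 + 0.29 + 0.09 + 0.20 = 0.98
D = 1 − ½ × 0.98 = 1 − 0.490 = 0.5100

0.51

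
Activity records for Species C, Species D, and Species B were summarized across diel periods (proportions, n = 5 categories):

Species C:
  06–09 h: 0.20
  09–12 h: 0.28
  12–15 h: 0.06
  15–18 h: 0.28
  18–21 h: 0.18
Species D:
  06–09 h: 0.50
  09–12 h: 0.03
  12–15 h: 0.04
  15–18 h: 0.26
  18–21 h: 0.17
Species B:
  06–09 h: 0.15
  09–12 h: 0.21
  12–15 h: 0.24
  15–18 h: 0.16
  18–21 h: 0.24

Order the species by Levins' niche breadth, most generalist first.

Σp_Cᵢ² = 0.20² + 0.28² + 0.06² + 0.28² + 0.18² = 0.0400 + 0.0784 + 0.0036 + 0.0784 + 0.0324 = 0.2328
B_C = 1 / 0.2328 = 4.2955
Σp_Dᵢ² = 0.50² + 0.03² + 0.04² + 0.26² + 0.17² = 0.2500 + 0.0009 + 0.0016 + 0.0676 + 0.0289 = 0.3490
B_D = 1 / 0.3490 = 2.8653
Σp_Bᵢ² = 0.15² + 0.21² + 0.24² + 0.16² + 0.24² = 0.0225 + 0.0441 + 0.0576 + 0.0256 + 0.0576 = 0.2074
B_B = 1 / 0.2074 = 4.8216
Ranking by B (broadest → narrowest): Species B (4.82) > Species C (4.30) > Species D (2.87)

Species B > Species C > Species D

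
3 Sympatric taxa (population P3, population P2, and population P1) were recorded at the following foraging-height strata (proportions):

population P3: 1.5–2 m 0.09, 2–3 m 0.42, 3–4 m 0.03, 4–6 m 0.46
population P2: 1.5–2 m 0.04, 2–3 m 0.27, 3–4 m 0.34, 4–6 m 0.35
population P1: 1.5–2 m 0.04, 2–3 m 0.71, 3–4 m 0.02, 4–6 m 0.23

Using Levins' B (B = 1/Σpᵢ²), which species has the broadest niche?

population P2

Σp_P3ᵢ² = 0.09² + 0.42² + 0.03² + 0.46² = 0.0081 + 0.1764 + 0.0009 + 0.2116 = 0.3970
B_P3 = 1 / 0.3970 = 2.5189
Σp_P2ᵢ² = 0.04² + 0.27² + 0.34² + 0.35² = 0.0016 + 0.0729 + 0.1156 + 0.1225 = 0.3126
B_P2 = 1 / 0.3126 = 3.1990
Σp_P1ᵢ² = 0.04² + 0.71² + 0.02² + 0.23² = 0.0016 + 0.5041 + 0.0004 + 0.0529 = 0.5590
B_P1 = 1 / 0.5590 = 1.7889
Highest B → broadest niche (most generalist): population P2 (B = 3.20).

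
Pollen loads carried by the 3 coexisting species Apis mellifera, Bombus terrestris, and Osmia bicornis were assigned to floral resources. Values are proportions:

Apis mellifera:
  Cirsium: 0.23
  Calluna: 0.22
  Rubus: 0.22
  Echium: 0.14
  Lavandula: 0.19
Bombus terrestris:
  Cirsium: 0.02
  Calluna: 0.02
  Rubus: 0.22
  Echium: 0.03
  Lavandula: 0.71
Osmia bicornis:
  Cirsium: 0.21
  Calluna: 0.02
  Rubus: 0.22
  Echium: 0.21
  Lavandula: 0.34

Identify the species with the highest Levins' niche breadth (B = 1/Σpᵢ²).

Σp_mellᵢ² = 0.23² + 0.22² + 0.22² + 0.14² + 0.19² = 0.0529 + 0.0484 + 0.0484 + 0.0196 + 0.0361 = 0.2054
B_mell = 1 / 0.2054 = 4.8685
Σp_terrᵢ² = 0.02² + 0.02² + 0.22² + 0.03² + 0.71² = 0.0004 + 0.0004 + 0.0484 + 0.0009 + 0.5041 = 0.5542
B_terr = 1 / 0.5542 = 1.8044
Σp_bicoᵢ² = 0.21² + 0.02² + 0.22² + 0.21² + 0.34² = 0.0441 + 0.0004 + 0.0484 + 0.0441 + 0.1156 = 0.2526
B_bico = 1 / 0.2526 = 3.9588
Highest B → broadest niche (most generalist): Apis mellifera (B = 4.87).

Apis mellifera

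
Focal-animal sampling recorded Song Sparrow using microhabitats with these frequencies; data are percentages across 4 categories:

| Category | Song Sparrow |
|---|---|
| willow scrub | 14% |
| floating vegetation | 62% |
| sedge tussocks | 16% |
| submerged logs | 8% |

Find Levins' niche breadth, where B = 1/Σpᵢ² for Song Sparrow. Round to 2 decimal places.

Convert percentages to proportions (divide by 100).
Σpᵢ² = 0.14² + 0.62² + 0.16² + 0.08² = 0.0196 + 0.3844 + 0.0256 + 0.0064 = 0.4360
B = 1 / 0.4360 = 2.2936

2.29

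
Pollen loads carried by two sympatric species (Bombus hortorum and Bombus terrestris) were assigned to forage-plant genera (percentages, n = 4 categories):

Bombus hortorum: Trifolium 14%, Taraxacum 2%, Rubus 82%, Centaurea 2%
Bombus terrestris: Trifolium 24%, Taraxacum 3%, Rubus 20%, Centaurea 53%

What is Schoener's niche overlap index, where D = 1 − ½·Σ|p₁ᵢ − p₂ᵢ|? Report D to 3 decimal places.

Convert percentages to proportions (divide by 100).
Σ|p₁ᵢ − p₂ᵢ| = 0.10 + 0.01 + 0.62 + 0.51 = 1.24
D = 1 − ½ × 1.24 = 1 − 0.620 = 0.38000

0.380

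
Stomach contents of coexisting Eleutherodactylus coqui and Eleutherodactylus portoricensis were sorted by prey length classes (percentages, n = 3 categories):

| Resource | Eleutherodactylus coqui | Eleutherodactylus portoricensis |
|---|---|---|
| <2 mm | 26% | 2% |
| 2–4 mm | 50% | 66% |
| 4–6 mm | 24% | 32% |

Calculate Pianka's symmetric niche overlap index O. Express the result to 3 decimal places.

0.917

Convert percentages to proportions (divide by 100).
Σ p₁ᵢp₂ᵢ = 0.0052 + 0.3300 + 0.0768 = 0.4120
Σp_1ᵢ² = 0.26² + 0.50² + 0.24² = 0.0676 + 0.2500 + 0.0576 = 0.3752
Σp_2ᵢ² = 0.02² + 0.66² + 0.32² = 0.0004 + 0.4356 + 0.1024 = 0.5384
O = 0.4120 / √(0.3752 × 0.5384) = 0.4120 / 0.449453 = 0.91667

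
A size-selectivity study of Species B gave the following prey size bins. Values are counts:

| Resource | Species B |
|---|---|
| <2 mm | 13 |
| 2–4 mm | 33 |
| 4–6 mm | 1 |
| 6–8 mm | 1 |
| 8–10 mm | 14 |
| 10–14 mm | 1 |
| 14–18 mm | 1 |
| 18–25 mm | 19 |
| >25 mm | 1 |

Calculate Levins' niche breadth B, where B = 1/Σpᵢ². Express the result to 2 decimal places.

Proportions for Species B (n=84): 13/84=0.1548, 33/84=0.3929, 1/84=0.0119, 1/84=0.0119, 14/84=0.1667, 1/84=0.0119, 1/84=0.0119, 19/84=0.2262, 1/84=0.0119
Σpᵢ² = 0.1548² + 0.3929² + 0.0119² + 0.0119² + 0.1667² + 0.0119² + 0.0119² + 0.2262² + 0.0119² = 0.023963 + 0.154370 + 0.000142 + 0.000142 + 0.027789 + 0.000142 + 0.000142 + 0.051166 + 0.000142 = 0.257998
B = 1 / 0.257998 = 3.8760

3.88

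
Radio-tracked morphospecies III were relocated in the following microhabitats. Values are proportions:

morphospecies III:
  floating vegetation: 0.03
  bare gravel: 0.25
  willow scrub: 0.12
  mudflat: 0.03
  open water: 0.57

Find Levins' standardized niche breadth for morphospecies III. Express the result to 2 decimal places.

0.37

Σpᵢ² = 0.03² + 0.25² + 0.12² + 0.03² + 0.57² = 0.0009 + 0.0625 + 0.0144 + 0.0009 + 0.3249 = 0.4036
B = 1 / 0.4036 = 2.4777
Bₛ = (B − 1)/(n − 1) = (2.4777 − 1)/(5 − 1) = 1.4777/4 = 0.3694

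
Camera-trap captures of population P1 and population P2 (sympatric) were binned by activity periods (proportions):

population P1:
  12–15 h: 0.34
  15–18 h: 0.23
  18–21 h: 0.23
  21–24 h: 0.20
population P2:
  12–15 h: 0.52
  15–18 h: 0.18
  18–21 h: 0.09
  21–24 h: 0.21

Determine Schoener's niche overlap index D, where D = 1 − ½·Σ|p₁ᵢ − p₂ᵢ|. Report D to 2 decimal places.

0.81

Σ|p₁ᵢ − p₂ᵢ| = 0.18 + 0.05 + 0.14 + 0.01 = 0.38
D = 1 − ½ × 0.38 = 1 − 0.190 = 0.8100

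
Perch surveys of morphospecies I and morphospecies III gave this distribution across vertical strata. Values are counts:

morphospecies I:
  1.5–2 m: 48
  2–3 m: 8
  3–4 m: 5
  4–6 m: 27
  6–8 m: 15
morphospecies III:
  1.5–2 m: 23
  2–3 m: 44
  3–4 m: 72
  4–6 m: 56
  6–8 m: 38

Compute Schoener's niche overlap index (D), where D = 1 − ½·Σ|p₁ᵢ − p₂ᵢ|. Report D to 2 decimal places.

Proportions for morphospecies I (n=103): 48/103=0.4660, 8/103=0.0777, 5/103=0.0485, 27/103=0.2621, 15/103=0.1456
Proportions for morphospecies III (n=233): 23/233=0.0987, 44/233=0.1888, 72/233=0.3090, 56/233=0.2403, 38/233=0.1631
Σ|p₁ᵢ − p₂ᵢ| = 0.3673 + 0.1111 + 0.2605 + 0.0218 + 0.0175 = 0.7782
D = 1 − ½ × 0.7782 = 1 − 0.38910 = 0.61090

0.61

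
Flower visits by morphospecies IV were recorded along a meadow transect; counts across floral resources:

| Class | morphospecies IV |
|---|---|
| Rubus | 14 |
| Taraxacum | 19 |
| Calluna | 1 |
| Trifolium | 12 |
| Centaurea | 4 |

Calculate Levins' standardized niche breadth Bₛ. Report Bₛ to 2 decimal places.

Proportions for morphospecies IV (n=50): 14/50=0.2800, 19/50=0.3800, 1/50=0.0200, 12/50=0.2400, 4/50=0.0800
Σpᵢ² = 0.2800² + 0.3800² + 0.0200² + 0.2400² + 0.0800² = 0.078400 + 0.144400 + 0.000400 + 0.057600 + 0.006400 = 0.287200
B = 1 / 0.287200 = 3.4819
Bₛ = (B − 1)/(n − 1) = (3.4819 − 1)/(5 − 1) = 2.4819/4 = 0.6205

0.62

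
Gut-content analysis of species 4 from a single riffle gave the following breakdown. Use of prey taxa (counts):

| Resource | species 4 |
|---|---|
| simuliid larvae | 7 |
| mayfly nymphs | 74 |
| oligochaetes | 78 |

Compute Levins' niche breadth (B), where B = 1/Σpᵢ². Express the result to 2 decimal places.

2.18

Proportions for species 4 (n=159): 7/159=0.0440, 74/159=0.4654, 78/159=0.4906
Σpᵢ² = 0.0440² + 0.4654² + 0.4906² = 0.001936 + 0.216597 + 0.240688 = 0.459221
B = 1 / 0.459221 = 2.1776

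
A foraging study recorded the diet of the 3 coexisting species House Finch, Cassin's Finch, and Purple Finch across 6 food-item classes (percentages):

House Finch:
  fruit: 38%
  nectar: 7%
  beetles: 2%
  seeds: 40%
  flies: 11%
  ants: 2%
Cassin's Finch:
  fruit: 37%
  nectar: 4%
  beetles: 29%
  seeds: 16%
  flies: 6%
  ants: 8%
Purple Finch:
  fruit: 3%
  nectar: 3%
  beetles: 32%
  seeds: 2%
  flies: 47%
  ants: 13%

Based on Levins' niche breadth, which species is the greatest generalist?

Convert percentages to proportions (divide by 100).
Σp_Housᵢ² = 0.38² + 0.07² + 0.02² + 0.40² + 0.11² + 0.02² = 0.1444 + 0.0049 + 0.0004 + 0.1600 + 0.0121 + 0.0004 = 0.3222
B_Hous = 1 / 0.3222 = 3.1037
Σp_Cassᵢ² = 0.37² + 0.04² + 0.29² + 0.16² + 0.06² + 0.08² = 0.1369 + 0.0016 + 0.0841 + 0.0256 + 0.0036 + 0.0064 = 0.2582
B_Cass = 1 / 0.2582 = 3.8730
Σp_Purpᵢ² = 0.03² + 0.03² + 0.32² + 0.02² + 0.47² + 0.13² = 0.0009 + 0.0009 + 0.1024 + 0.0004 + 0.2209 + 0.0169 = 0.3424
B_Purp = 1 / 0.3424 = 2.9206
Highest B → broadest niche (most generalist): Cassin's Finch (B = 3.87).

Cassin's Finch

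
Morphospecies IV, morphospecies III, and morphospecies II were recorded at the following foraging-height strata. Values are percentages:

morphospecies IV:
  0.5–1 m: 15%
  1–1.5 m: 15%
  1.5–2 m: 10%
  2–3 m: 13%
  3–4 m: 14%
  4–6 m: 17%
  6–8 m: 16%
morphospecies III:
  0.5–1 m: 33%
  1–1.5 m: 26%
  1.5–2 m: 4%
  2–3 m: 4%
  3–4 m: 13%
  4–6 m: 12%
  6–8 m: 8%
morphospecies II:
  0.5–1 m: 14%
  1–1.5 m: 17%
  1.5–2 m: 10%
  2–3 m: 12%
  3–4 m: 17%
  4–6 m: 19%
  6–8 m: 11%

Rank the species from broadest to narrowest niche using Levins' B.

Convert percentages to proportions (divide by 100).
Σp_IVᵢ² = 0.15² + 0.15² + 0.10² + 0.13² + 0.14² + 0.17² + 0.16² = 0.0225 + 0.0225 + 0.0100 + 0.0169 + 0.0196 + 0.0289 + 0.0256 = 0.1460
B_IV = 1 / 0.1460 = 6.8493
Σp_IIIᵢ² = 0.33² + 0.26² + 0.04² + 0.04² + 0.13² + 0.12² + 0.08² = 0.1089 + 0.0676 + 0.0016 + 0.0016 + 0.0169 + 0.0144 + 0.0064 = 0.2174
B_III = 1 / 0.2174 = 4.5998
Σp_IIᵢ² = 0.14² + 0.17² + 0.10² + 0.12² + 0.17² + 0.19² + 0.11² = 0.0196 + 0.0289 + 0.0100 + 0.0144 + 0.0289 + 0.0361 + 0.0121 = 0.1500
B_II = 1 / 0.1500 = 6.6667
Ranking by B (broadest → narrowest): morphospecies IV (6.85) > morphospecies II (6.67) > morphospecies III (4.60)

morphospecies IV > morphospecies II > morphospecies III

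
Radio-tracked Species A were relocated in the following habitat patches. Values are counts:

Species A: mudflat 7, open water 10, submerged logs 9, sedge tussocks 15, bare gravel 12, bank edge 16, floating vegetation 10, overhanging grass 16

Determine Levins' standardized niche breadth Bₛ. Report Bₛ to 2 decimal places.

Proportions for Species A (n=95): 7/95=0.0737, 10/95=0.1053, 9/95=0.0947, 15/95=0.1579, 12/95=0.1263, 16/95=0.1684, 10/95=0.1053, 16/95=0.1684
Σpᵢ² = 0.0737² + 0.1053² + 0.0947² + 0.1579² + 0.1263² + 0.1684² + 0.1053² + 0.1684² = 0.005432 + 0.011088 + 0.008968 + 0.024932 + 0.015952 + 0.028359 + 0.011088 + 0.028359 = 0.134178
B = 1 / 0.134178 = 7.4528
Bₛ = (B − 1)/(n − 1) = (7.4528 − 1)/(8 − 1) = 6.4528/7 = 0.9218

0.92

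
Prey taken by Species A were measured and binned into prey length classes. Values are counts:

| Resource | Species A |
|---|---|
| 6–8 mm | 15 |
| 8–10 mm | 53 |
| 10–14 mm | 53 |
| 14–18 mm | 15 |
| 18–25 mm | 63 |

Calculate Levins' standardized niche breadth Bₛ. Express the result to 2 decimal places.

0.74

Proportions for Species A (n=199): 15/199=0.0754, 53/199=0.2663, 53/199=0.2663, 15/199=0.0754, 63/199=0.3166
Σpᵢ² = 0.0754² + 0.2663² + 0.2663² + 0.0754² + 0.3166² = 0.005685 + 0.070916 + 0.070916 + 0.005685 + 0.100236 = 0.253438
B = 1 / 0.253438 = 3.9457
Bₛ = (B − 1)/(n − 1) = (3.9457 − 1)/(5 − 1) = 2.9457/4 = 0.7364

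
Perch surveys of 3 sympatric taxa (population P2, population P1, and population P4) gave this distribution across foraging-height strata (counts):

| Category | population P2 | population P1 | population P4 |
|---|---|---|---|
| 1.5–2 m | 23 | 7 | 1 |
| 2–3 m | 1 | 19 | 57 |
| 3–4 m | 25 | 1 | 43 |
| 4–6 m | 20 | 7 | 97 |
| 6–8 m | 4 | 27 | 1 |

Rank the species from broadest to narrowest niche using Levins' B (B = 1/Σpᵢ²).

Proportions for population P2 (n=73): 23/73=0.3151, 1/73=0.0137, 25/73=0.3425, 20/73=0.2740, 4/73=0.0548
Proportions for population P1 (n=61): 7/61=0.1148, 19/61=0.3115, 1/61=0.0164, 7/61=0.1148, 27/61=0.4426
Proportions for population P4 (n=199): 1/199=0.0050, 57/199=0.2864, 43/199=0.2161, 97/199=0.4874, 1/199=0.0050
Σp_P2ᵢ² = 0.3151² + 0.0137² + 0.3425² + 0.2740² + 0.0548² = 0.099288 + 0.000188 + 0.117306 + 0.075076 + 0.003003 = 0.294861
B_P2 = 1 / 0.294861 = 3.3914
Σp_P1ᵢ² = 0.1148² + 0.3115² + 0.0164² + 0.1148² + 0.4426² = 0.013179 + 0.097032 + 0.000269 + 0.013179 + 0.195895 = 0.319554
B_P1 = 1 / 0.319554 = 3.1294
Σp_P4ᵢ² = 0.0050² + 0.2864² + 0.2161² + 0.4874² + 0.0050² = 0.000025 + 0.082025 + 0.046699 + 0.237559 + 0.000025 = 0.366333
B_P4 = 1 / 0.366333 = 2.7298
Ranking by B (broadest → narrowest): population P2 (3.39) > population P1 (3.13) > population P4 (2.73)

population P2 > population P1 > population P4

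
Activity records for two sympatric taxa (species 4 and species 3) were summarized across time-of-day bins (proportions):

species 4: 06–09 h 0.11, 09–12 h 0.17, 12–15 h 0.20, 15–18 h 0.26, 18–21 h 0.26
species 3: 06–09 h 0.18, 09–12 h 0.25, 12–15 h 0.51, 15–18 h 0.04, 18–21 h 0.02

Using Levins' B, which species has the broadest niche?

species 4

Σp_4ᵢ² = 0.11² + 0.17² + 0.20² + 0.26² + 0.26² = 0.0121 + 0.0289 + 0.0400 + 0.0676 + 0.0676 = 0.2162
B_4 = 1 / 0.2162 = 4.6253
Σp_3ᵢ² = 0.18² + 0.25² + 0.51² + 0.04² + 0.02² = 0.0324 + 0.0625 + 0.2601 + 0.0016 + 0.0004 = 0.3570
B_3 = 1 / 0.3570 = 2.8011
Highest B → broadest niche (most generalist): species 4 (B = 4.63).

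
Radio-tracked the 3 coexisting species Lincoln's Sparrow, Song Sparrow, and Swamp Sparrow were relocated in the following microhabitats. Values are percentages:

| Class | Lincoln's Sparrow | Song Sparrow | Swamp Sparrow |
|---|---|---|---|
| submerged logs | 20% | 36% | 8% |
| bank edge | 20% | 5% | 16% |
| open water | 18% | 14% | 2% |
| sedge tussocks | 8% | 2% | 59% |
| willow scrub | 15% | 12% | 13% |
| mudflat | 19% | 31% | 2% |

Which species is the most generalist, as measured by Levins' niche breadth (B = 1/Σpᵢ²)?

Lincoln's Sparrow

Convert percentages to proportions (divide by 100).
Σp_Lincᵢ² = 0.20² + 0.20² + 0.18² + 0.08² + 0.15² + 0.19² = 0.0400 + 0.0400 + 0.0324 + 0.0064 + 0.0225 + 0.0361 = 0.1774
B_Linc = 1 / 0.1774 = 5.6370
Σp_Songᵢ² = 0.36² + 0.05² + 0.14² + 0.02² + 0.12² + 0.31² = 0.1296 + 0.0025 + 0.0196 + 0.0004 + 0.0144 + 0.0961 = 0.2626
B_Song = 1 / 0.2626 = 3.8081
Σp_Swamᵢ² = 0.08² + 0.16² + 0.02² + 0.59² + 0.13² + 0.02² = 0.0064 + 0.0256 + 0.0004 + 0.3481 + 0.0169 + 0.0004 = 0.3978
B_Swam = 1 / 0.3978 = 2.5138
Highest B → broadest niche (most generalist): Lincoln's Sparrow (B = 5.64).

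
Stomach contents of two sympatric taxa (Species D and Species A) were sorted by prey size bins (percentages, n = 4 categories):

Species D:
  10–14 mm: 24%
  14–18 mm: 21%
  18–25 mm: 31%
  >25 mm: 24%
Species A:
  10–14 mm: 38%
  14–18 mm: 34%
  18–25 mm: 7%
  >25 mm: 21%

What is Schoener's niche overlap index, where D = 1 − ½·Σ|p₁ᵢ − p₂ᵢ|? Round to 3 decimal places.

0.730

Convert percentages to proportions (divide by 100).
Σ|p₁ᵢ − p₂ᵢ| = 0.14 + 0.13 + 0.24 + 0.03 = 0.54
D = 1 − ½ × 0.54 = 1 − 0.270 = 0.73000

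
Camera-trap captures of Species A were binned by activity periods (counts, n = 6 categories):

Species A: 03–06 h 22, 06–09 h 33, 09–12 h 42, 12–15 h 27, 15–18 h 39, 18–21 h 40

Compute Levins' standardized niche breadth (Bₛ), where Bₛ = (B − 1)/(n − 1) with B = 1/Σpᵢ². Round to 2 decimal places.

Proportions for Species A (n=203): 22/203=0.1084, 33/203=0.1626, 42/203=0.2069, 27/203=0.1330, 39/203=0.1921, 40/203=0.1970
Σpᵢ² = 0.1084² + 0.1626² + 0.2069² + 0.1330² + 0.1921² + 0.1970² = 0.011751 + 0.026439 + 0.042808 + 0.017689 + 0.036902 + 0.038809 = 0.174398
B = 1 / 0.174398 = 5.7340
Bₛ = (B − 1)/(n − 1) = (5.7340 − 1)/(6 − 1) = 4.7340/5 = 0.9468

0.95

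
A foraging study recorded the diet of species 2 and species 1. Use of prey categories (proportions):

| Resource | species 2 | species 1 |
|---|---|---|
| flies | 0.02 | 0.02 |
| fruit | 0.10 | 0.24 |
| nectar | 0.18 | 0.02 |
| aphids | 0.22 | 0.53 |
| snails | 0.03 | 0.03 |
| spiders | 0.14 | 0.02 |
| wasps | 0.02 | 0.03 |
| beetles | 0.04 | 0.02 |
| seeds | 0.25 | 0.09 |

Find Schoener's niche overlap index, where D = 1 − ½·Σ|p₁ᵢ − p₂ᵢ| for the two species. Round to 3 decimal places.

0.540

Σ|p₁ᵢ − p₂ᵢ| = 0.00 + 0.14 + 0.16 + 0.31 + 0.00 + 0.12 + 0.01 + 0.02 + 0.16 = 0.92
D = 1 − ½ × 0.92 = 1 − 0.460 = 0.54000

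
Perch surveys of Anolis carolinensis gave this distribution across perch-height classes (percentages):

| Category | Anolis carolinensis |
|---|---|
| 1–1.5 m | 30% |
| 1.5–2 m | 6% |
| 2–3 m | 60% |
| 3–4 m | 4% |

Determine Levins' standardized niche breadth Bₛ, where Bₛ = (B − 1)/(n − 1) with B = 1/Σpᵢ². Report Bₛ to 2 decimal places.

0.40

Convert percentages to proportions (divide by 100).
Σpᵢ² = 0.30² + 0.06² + 0.60² + 0.04² = 0.0900 + 0.0036 + 0.3600 + 0.0016 = 0.4552
B = 1 / 0.4552 = 2.1968
Bₛ = (B − 1)/(n − 1) = (2.1968 − 1)/(4 − 1) = 1.1968/3 = 0.3989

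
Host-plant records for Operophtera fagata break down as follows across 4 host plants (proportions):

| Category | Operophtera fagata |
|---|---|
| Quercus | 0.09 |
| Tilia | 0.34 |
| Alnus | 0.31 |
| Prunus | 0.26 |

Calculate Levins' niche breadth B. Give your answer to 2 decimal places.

3.48

Σpᵢ² = 0.09² + 0.34² + 0.31² + 0.26² = 0.0081 + 0.1156 + 0.0961 + 0.0676 = 0.2874
B = 1 / 0.2874 = 3.4795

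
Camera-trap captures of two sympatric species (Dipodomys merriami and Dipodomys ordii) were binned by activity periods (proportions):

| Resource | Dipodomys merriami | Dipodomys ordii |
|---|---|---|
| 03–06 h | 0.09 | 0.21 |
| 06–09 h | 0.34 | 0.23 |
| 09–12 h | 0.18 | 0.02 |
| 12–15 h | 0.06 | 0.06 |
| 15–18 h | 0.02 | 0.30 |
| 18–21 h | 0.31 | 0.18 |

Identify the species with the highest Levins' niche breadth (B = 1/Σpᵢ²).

Dipodomys ordii

Σp_merrᵢ² = 0.09² + 0.34² + 0.18² + 0.06² + 0.02² + 0.31² = 0.0081 + 0.1156 + 0.0324 + 0.0036 + 0.0004 + 0.0961 = 0.2562
B_merr = 1 / 0.2562 = 3.9032
Σp_ordiᵢ² = 0.21² + 0.23² + 0.02² + 0.06² + 0.30² + 0.18² = 0.0441 + 0.0529 + 0.0004 + 0.0036 + 0.0900 + 0.0324 = 0.2234
B_ordi = 1 / 0.2234 = 4.4763
Highest B → broadest niche (most generalist): Dipodomys ordii (B = 4.48).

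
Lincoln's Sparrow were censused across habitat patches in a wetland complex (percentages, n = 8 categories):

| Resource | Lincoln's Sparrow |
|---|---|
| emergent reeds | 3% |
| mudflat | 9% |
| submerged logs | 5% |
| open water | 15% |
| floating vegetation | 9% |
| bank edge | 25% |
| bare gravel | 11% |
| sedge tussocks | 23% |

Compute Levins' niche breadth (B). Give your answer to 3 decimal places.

5.896

Convert percentages to proportions (divide by 100).
Σpᵢ² = 0.03² + 0.09² + 0.05² + 0.15² + 0.09² + 0.25² + 0.11² + 0.23² = 0.0009 + 0.0081 + 0.0025 + 0.0225 + 0.0081 + 0.0625 + 0.0121 + 0.0529 = 0.1696
B = 1 / 0.1696 = 5.89623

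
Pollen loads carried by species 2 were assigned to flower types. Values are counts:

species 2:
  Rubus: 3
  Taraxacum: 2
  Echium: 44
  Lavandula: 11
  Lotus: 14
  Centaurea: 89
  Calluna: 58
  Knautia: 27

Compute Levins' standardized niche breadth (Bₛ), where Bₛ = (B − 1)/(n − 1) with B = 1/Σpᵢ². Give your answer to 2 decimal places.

0.47

Proportions for species 2 (n=248): 3/248=0.0121, 2/248=0.0081, 44/248=0.1774, 11/248=0.0444, 14/248=0.0565, 89/248=0.3589, 58/248=0.2339, 27/248=0.1089
Σpᵢ² = 0.0121² + 0.0081² + 0.1774² + 0.0444² + 0.0565² + 0.3589² + 0.2339² + 0.1089² = 0.000146 + 0.000066 + 0.031471 + 0.001971 + 0.003192 + 0.128809 + 0.054709 + 0.011859 = 0.232223
B = 1 / 0.232223 = 4.3062
Bₛ = (B − 1)/(n − 1) = (4.3062 − 1)/(8 − 1) = 3.3062/7 = 0.4723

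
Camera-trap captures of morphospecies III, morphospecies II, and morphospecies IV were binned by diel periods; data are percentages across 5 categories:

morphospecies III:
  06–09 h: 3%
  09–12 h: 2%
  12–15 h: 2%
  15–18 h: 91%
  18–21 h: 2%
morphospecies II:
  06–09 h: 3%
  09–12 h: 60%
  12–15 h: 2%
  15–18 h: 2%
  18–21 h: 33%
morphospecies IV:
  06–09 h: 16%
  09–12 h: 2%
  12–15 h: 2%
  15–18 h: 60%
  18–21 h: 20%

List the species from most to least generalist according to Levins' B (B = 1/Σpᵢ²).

morphospecies IV > morphospecies II > morphospecies III

Convert percentages to proportions (divide by 100).
Σp_IIIᵢ² = 0.03² + 0.02² + 0.02² + 0.91² + 0.02² = 0.0009 + 0.0004 + 0.0004 + 0.8281 + 0.0004 = 0.8302
B_III = 1 / 0.8302 = 1.2045
Σp_IIᵢ² = 0.03² + 0.60² + 0.02² + 0.02² + 0.33² = 0.0009 + 0.3600 + 0.0004 + 0.0004 + 0.1089 = 0.4706
B_II = 1 / 0.4706 = 2.1249
Σp_IVᵢ² = 0.16² + 0.02² + 0.02² + 0.60² + 0.20² = 0.0256 + 0.0004 + 0.0004 + 0.3600 + 0.0400 = 0.4264
B_IV = 1 / 0.4264 = 2.3452
Ranking by B (broadest → narrowest): morphospecies IV (2.35) > morphospecies II (2.12) > morphospecies III (1.20)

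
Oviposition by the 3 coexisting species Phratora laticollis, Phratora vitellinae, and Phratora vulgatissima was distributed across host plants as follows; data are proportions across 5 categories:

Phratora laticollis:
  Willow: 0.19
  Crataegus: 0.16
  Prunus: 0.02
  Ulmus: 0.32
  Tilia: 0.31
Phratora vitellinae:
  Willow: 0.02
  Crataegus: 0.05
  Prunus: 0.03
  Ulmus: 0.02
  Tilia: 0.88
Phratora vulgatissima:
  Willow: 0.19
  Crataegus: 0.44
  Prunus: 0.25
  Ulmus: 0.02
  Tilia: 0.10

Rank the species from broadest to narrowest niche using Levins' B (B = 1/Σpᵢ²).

Σp_latiᵢ² = 0.19² + 0.16² + 0.02² + 0.32² + 0.31² = 0.0361 + 0.0256 + 0.0004 + 0.1024 + 0.0961 = 0.2606
B_lati = 1 / 0.2606 = 3.8373
Σp_viteᵢ² = 0.02² + 0.05² + 0.03² + 0.02² + 0.88² = 0.0004 + 0.0025 + 0.0009 + 0.0004 + 0.7744 = 0.7786
B_vite = 1 / 0.7786 = 1.2844
Σp_vulgᵢ² = 0.19² + 0.44² + 0.25² + 0.02² + 0.10² = 0.0361 + 0.1936 + 0.0625 + 0.0004 + 0.0100 = 0.3026
B_vulg = 1 / 0.3026 = 3.3047
Ranking by B (broadest → narrowest): Phratora laticollis (3.84) > Phratora vulgatissima (3.30) > Phratora vitellinae (1.28)

Phratora laticollis > Phratora vulgatissima > Phratora vitellinae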